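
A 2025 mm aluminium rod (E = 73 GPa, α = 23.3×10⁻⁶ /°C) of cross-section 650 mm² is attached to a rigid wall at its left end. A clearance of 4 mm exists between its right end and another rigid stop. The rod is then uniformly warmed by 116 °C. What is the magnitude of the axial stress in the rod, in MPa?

σ ≈ 53.1 MPa (compressive)

Free thermal elongation = αΔT L = 23.3×10⁻⁶ × 116 × 2025 = 5.473 mm.
The gap closes (δ_free > 4 mm) and the wall then resists a further 5.473 − 4 = 1.473 mm of expansion.
That suppressed elongation corresponds to σ = E·Δ/L = 73×10³ × 1.473/2025 = 53.11 MPa.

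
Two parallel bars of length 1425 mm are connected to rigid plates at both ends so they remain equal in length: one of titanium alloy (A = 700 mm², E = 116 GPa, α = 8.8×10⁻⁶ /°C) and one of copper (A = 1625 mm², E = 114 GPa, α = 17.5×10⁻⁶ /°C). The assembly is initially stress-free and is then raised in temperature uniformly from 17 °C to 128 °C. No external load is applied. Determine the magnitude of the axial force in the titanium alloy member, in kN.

P ≈ 54.5 kN (tensile in the titanium alloy)

Both members must finish at the same length. With the larger α, the copper tends to over-expand; the plates restrain it, putting the copper in compression and the titanium alloy in tension. With no external load the two internal forces are equal and opposite, magnitude P.
Compatibility of the two members (thermal + elastic change equal): (α₁ − α₂)ΔT = P·[1/(A₁E₁) + 1/(A₂E₂)].
|α₁ − α₂|·ΔT = 8.7×10⁻⁶ × 111 = 0.0009657.
1/(A₁E₁) + 1/(A₂E₂) = 1/(700×116×10³) + 1/(1625×114×10³) = 1.771×10⁻⁸ N⁻¹.
So P = 0.0009657 / 1.771×10⁻⁸ = 54.52 kN.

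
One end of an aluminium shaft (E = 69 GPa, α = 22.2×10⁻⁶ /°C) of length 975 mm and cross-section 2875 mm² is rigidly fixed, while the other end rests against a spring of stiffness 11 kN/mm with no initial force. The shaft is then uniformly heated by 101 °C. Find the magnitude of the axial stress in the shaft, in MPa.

σ ≈ 7.94 MPa (compressive)

If the spring were absent the shaft would lengthen by αΔT L = 22.2×10⁻⁶ × 101 × 975 = 2.186 mm.
Let P be the compressive force at the spring. The shaft shortens elastically by PL/(AE) and the spring compresses by P/k; together these equal δ_free.
So P = δ_free / [L/(AE) + 1/k] = 2.186 / [ 975/(2875×69×10³) + 1/(11×10³) ].
P = 2.186 / 9.582×10⁻⁵ = 22810 N.
σ = P/A = 22810/2875 = 7.935 MPa.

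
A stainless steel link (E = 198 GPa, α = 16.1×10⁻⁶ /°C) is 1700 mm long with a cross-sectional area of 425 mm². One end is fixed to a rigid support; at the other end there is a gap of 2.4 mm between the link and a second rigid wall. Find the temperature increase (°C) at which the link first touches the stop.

Contact occurs when the free expansion equals the gap: αΔT L = 2.4 mm.
ΔT = 2.4 / (16.1×10⁻⁶ × 1700) = 87.69 °C.

ΔT ≈ 87.7 °C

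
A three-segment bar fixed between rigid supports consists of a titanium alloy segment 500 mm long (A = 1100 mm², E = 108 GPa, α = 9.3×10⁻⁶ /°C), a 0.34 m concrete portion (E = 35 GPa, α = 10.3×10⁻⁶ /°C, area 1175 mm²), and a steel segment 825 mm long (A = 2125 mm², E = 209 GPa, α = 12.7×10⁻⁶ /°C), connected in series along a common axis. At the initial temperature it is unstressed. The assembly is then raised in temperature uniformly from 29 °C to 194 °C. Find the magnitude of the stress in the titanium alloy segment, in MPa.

With the walls removed the bar would change length by δ_free = Σ αᵢΔT Lᵢ = 9.3×10⁻⁶×165×500 + 10.3×10⁻⁶×165×340 + 12.7×10⁻⁶×165×825 = 3.074 mm.
Since the ends are fixed, an axial force P builds up, equal in every segment, with P · Σ Lᵢ/(AᵢEᵢ) = δ_free.
The series flexibility is Σ Lᵢ/(AᵢEᵢ) = 500/(1100×108×10³) + 340/(1175×35×10³) + 825/(2125×209×10³) = 1.433×10⁻⁵ mm/N.
P = 3.074 / 1.433×10⁻⁵ = 214400 N = 214.4 kN, compressive.
σ_{titanium alloy} = P / A = 214400 / 1100 = 195 MPa.

σ ≈ 195 MPa (compressive)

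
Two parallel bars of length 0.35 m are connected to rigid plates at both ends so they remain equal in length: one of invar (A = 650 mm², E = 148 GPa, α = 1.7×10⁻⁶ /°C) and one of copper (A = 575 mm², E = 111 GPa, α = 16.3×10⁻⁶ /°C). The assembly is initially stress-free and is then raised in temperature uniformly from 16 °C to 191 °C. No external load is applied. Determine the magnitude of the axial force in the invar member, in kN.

P ≈ 98 kN (tensile in the invar)

Equilibrium of a rigid end plate with no external load gives equal and opposite internal forces ±P in the two members. Since α_{copper} > α_{invar}, heating drives the copper into compression and the invar into tension.
Compatibility of the two members (thermal + elastic change equal): (α₁ − α₂)ΔT = P·[1/(A₁E₁) + 1/(A₂E₂)].
|α₁ − α₂|·ΔT = 14.6×10⁻⁶ × 175 = 0.002555.
1/(A₁E₁) + 1/(A₂E₂) = 1/(650×148×10³) + 1/(575×111×10³) = 2.606×10⁻⁸ N⁻¹.
P = 0.002555 / 2.606×10⁻⁸ = 98030 N = 98.03 kN.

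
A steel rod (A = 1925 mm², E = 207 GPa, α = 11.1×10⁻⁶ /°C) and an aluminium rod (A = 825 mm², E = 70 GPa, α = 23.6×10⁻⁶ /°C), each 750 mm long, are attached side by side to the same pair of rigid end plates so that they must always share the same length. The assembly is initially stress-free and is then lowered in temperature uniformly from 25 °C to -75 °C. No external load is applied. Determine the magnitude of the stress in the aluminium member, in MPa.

Both members must finish at the same length. With the larger α, the aluminium tends to over-contract; the plates restrain it, putting the aluminium in tension and the steel in compression. With no external load the two internal forces are equal and opposite, magnitude P.
Setting the final lengths equal and cancelling L: (α₁ − α₂)ΔT = P/(A₁E₁) + P/(A₂E₂).
|α₁ − α₂|·ΔT = 12.5×10⁻⁶ × 100 = 0.00125.
1/(A₁E₁) + 1/(A₂E₂) = 1/(1925×207×10³) + 1/(825×70×10³) = 1.983×10⁻⁸ N⁻¹.
P = 0.00125 / 1.983×10⁻⁸ = 63050 N = 63.05 kN.
σ_{aluminium} = P/A₂ = 63050/825 = 76.42 MPa, tensile.

σ ≈ 76.4 MPa (tensile)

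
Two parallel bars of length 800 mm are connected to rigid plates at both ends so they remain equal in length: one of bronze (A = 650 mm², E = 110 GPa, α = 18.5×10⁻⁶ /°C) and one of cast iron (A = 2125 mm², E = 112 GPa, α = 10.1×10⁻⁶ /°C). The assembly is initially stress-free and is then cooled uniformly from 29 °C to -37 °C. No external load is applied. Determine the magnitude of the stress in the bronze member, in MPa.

The bronze has the larger α, so on cooling it would change length more than the cast iron if both were free. The rigid plates force a common final length, so the bronze is put into tension and the cast iron into compression, with equal and opposite forces P (no external load).
Compatibility of the two members (thermal + elastic change equal): (α₁ − α₂)ΔT = P·[1/(A₁E₁) + 1/(A₂E₂)].
|α₁ − α₂|·ΔT = 8.4×10⁻⁶ × 66 = 0.0005544.
1/(A₁E₁) + 1/(A₂E₂) = 1/(650×110×10³) + 1/(2125×112×10³) = 1.819×10⁻⁸ N⁻¹.
P = 0.0005544 / 1.819×10⁻⁸ = 30480 N = 30.48 kN.
σ_{bronze} = P/A₁ = 30480/650 = 46.9 MPa, tensile.

σ ≈ 46.9 MPa (tensile)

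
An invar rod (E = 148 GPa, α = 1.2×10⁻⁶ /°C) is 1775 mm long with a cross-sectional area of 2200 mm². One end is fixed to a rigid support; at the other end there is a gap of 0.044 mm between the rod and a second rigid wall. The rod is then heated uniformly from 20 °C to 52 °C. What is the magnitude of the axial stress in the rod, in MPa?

σ ≈ 2.01 MPa (compressive)

If the wall were absent the rod would grow by αΔT L = 1.2×10⁻⁶ × 32 × 1775 = 0.06816 mm.
After closing the 0.044 mm clearance, 0.06816 − 0.044 = 0.02416 mm of expansion remains to be suppressed by the wall.
Compatibility: PL/(AE) = 0.02416 mm, so σ = P/A = E × (0.02416/1775) = 2.014 MPa.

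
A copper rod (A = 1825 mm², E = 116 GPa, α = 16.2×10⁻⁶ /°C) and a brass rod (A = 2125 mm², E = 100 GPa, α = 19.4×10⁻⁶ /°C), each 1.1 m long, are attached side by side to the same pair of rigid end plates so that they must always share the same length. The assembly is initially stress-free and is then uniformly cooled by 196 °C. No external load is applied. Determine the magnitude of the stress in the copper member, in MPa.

σ ≈ 36.4 MPa (compressive)

Equilibrium of a rigid end plate with no external load gives equal and opposite internal forces ±P in the two members. Since α_{brass} > α_{copper}, cooling drives the brass into tension and the copper into compression.
Setting the final lengths equal and cancelling L: (α₁ − α₂)ΔT = P/(A₁E₁) + P/(A₂E₂).
|α₁ − α₂|·ΔT = 3.2×10⁻⁶ × 196 = 0.0006272.
1/(A₁E₁) + 1/(A₂E₂) = 1/(1825×116×10³) + 1/(2125×100×10³) = 9.43×10⁻⁹ N⁻¹.
So P = 0.0006272 / 9.43×10⁻⁹ = 66.51 kN.
σ_{copper} = P/A₁ = 66510/1825 = 36.45 MPa, compressive.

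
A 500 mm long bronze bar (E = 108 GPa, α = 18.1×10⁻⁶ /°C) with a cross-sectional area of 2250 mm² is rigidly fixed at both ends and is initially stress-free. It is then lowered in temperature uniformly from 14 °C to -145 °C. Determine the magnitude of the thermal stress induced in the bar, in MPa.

σ ≈ 311 MPa (tensile)

Because both ends are immovable the net strain is zero, and the suppressed thermal strain is αΔT = 18.1×10⁻⁶ × 159 = 2877.9×10⁻⁶.
The stress required to suppress this strain is σ = Eε = 108×10³ × 2877.9×10⁻⁶ = 310.8 MPa, tensile since the bar is trying to contract.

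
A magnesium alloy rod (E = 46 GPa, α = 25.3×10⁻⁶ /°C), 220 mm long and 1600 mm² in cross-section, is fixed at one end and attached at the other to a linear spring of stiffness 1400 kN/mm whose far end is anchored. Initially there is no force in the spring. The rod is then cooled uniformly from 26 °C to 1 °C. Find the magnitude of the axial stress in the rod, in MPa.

Free thermal contraction: δ_free = αΔT L = 25.3×10⁻⁶ × 25 × 220 = 0.1391 mm.
Let P be the tensile force in the spring. The rod extends elastically by PL/(AE) and the spring stretches by P/k; together these equal δ_free.
P [ L/(AE) + 1/k ] = δ_free → P [ 220/(1600×46×10³) + 1/(1400×10³) ] = 0.1391.
P = 0.1391 / 3.703×10⁻⁶ = 37570 N.
σ = P/A = 37570/1600 = 23.48 MPa.

σ ≈ 23.5 MPa (tensile)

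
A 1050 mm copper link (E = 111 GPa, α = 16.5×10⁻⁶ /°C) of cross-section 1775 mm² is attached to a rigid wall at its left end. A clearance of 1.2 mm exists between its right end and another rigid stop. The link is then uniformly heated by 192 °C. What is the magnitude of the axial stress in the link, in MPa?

Free thermal elongation = αΔT L = 16.5×10⁻⁶ × 192 × 1050 = 3.326 mm.
This exceeds the 1.2 mm gap, so the wall pushes back. The portion of expansion that must be recovered elastically is δ_free − gap = 3.326 − 1.2 = 2.126 mm.
That suppressed elongation corresponds to σ = E·Δ/L = 111×10³ × 2.126/1050 = 224.8 MPa.

σ ≈ 225 MPa (compressive)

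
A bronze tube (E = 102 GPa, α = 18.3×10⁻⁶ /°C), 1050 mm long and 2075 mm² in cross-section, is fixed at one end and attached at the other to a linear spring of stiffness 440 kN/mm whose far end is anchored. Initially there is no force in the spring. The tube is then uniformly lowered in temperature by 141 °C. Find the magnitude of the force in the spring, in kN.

P ≈ 375 kN

Free thermal contraction: δ_free = αΔT L = 18.3×10⁻⁶ × 141 × 1050 = 2.709 mm.
Let P be the tensile force in the spring. The tube extends elastically by PL/(AE) and the spring stretches by P/k; together these equal δ_free.
So P = δ_free / [L/(AE) + 1/k] = 2.709 / [ 1050/(2075×102×10³) + 1/(440×10³) ].
P = 2.709 / 7.234×10⁻⁶ = 374500 N.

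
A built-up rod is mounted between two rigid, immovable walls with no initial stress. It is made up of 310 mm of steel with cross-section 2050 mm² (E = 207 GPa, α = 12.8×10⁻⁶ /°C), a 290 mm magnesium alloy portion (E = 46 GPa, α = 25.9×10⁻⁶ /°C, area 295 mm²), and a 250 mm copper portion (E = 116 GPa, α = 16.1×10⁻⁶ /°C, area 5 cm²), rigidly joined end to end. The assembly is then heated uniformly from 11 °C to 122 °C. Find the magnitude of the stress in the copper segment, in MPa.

Free thermal expansion of the whole bar: Σ αᵢΔT Lᵢ = 12.8×10⁻⁶×111×310 + 25.9×10⁻⁶×111×290 + 16.1×10⁻⁶×111×250 = 1.721 mm.
Since the ends are fixed, an axial force P builds up, equal in every segment, with P · Σ Lᵢ/(AᵢEᵢ) = δ_free.
The series flexibility is Σ Lᵢ/(AᵢEᵢ) = 310/(2050×207×10³) + 290/(295×46×10³) + 250/(500×116×10³) = 2.641×10⁻⁵ mm/N.
P = 1.721 / 2.641×10⁻⁵ = 65160 N = 65.16 kN, compressive.
σ_{copper} = P / A = 65160 / 500 = 130.3 MPa.

σ ≈ 130 MPa (compressive)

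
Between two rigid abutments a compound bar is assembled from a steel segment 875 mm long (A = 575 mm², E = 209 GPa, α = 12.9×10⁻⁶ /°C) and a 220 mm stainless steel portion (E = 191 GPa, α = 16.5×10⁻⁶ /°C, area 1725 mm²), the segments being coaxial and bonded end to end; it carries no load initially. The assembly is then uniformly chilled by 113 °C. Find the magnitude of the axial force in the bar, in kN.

With the walls removed the bar would change length by δ_free = Σ αᵢΔT Lᵢ = 12.9×10⁻⁶×113×875 + 16.5×10⁻⁶×113×220 = 1.686 mm.
Since the ends are fixed, an axial force P builds up, equal in every segment, with P · Σ Lᵢ/(AᵢEᵢ) = δ_free.
The series flexibility is Σ Lᵢ/(AᵢEᵢ) = 875/(575×209×10³) + 220/(1725×191×10³) = 7.949×10⁻⁶ mm/N.
Hence P = δ_free / Σ(L/AE) = 1.686/7.949×10⁻⁶ = 212.1 kN (tensile).

P ≈ 212 kN (tensile)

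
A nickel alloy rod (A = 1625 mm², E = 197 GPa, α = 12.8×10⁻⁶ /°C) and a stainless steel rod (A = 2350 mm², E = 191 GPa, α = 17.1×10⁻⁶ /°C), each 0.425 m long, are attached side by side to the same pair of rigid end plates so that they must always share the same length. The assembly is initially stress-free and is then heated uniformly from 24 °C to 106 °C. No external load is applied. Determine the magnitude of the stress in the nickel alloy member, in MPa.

Equilibrium of a rigid end plate with no external load gives equal and opposite internal forces ±P in the two members. Since α_{stainless steel} > α_{nickel alloy}, heating drives the stainless steel into compression and the nickel alloy into tension.
Compatibility of the two members (thermal + elastic change equal): (α₁ − α₂)ΔT = P·[1/(A₁E₁) + 1/(A₂E₂)].
|α₁ − α₂|·ΔT = 4.3×10⁻⁶ × 82 = 0.0003526.
1/(A₁E₁) + 1/(A₂E₂) = 1/(1625×197×10³) + 1/(2350×191×10³) = 5.352×10⁻⁹ N⁻¹.
P = 0.0003526 / 5.352×10⁻⁹ = 65890 N = 65.89 kN.
σ_{nickel alloy} = P/A₁ = 65890/1625 = 40.55 MPa, tensile.

σ ≈ 40.5 MPa (tensile)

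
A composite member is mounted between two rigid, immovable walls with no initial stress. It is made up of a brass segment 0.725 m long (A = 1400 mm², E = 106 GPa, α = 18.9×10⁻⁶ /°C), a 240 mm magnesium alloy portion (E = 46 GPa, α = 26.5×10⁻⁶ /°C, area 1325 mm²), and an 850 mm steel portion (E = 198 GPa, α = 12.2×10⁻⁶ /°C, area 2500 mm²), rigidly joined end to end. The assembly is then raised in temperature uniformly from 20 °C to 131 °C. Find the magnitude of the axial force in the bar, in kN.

If the supports were absent, the total length change would be Σ αᵢΔT Lᵢ = 18.9×10⁻⁶×111×725 + 26.5×10⁻⁶×111×240 + 12.2×10⁻⁶×111×850 = 3.378 mm.
The rigid supports impose zero overall length change; the single axial force P common to all segments must satisfy P Σ Lᵢ/(AᵢEᵢ) = δ_free.
The series flexibility is Σ Lᵢ/(AᵢEᵢ) = 725/(1400×106×10³) + 240/(1325×46×10³) + 850/(2500×198×10³) = 1.054×10⁻⁵ mm/N.
Hence P = δ_free / Σ(L/AE) = 3.378/1.054×10⁻⁵ = 320.5 kN (compressive).

P ≈ 320 kN (compressive)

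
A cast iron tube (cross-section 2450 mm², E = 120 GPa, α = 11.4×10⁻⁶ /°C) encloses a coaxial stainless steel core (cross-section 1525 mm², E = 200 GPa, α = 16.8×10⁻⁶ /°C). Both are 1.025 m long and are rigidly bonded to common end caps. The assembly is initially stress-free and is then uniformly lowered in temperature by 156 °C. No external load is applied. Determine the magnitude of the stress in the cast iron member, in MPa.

Equilibrium of a rigid end plate with no external load gives equal and opposite internal forces ±P in the two members. Since α_{stainless steel} > α_{cast iron}, cooling drives the stainless steel into tension and the cast iron into compression.
Equating the net (thermal + elastic) strains gives |α₁ − α₂|·ΔT = P·[1/(A₁E₁) + 1/(A₂E₂)].
|α₁ − α₂|·ΔT = 5.4×10⁻⁶ × 156 = 0.0008424.
1/(A₁E₁) + 1/(A₂E₂) = 1/(2450×120×10³) + 1/(1525×200×10³) = 6.68×10⁻⁹ N⁻¹.
P = 0.0008424 / 6.68×10⁻⁹ = 126100 N = 126.1 kN.
σ_{cast iron} = P/A₁ = 126100/2450 = 51.47 MPa, compressive.

σ ≈ 51.5 MPa (compressive)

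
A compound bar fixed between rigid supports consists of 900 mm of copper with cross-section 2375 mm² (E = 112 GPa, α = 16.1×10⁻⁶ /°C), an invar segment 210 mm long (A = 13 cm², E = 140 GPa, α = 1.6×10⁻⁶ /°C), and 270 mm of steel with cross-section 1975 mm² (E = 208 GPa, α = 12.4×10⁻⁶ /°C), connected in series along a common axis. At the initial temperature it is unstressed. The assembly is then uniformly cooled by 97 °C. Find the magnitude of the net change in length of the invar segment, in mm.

Free thermal contraction of the whole bar: Σ αᵢΔT Lᵢ = 16.1×10⁻⁶×97×900 + 1.6×10⁻⁶×97×210 + 12.4×10⁻⁶×97×270 = 1.763 mm.
The walls prevent any net length change, so an axial force P (same in every segment) develops. Compatibility: P · Σ Lᵢ/(AᵢEᵢ) = δ_free.
The series flexibility is Σ Lᵢ/(AᵢEᵢ) = 900/(2375×112×10³) + 210/(1300×140×10³) + 270/(1975×208×10³) = 5.195×10⁻⁶ mm/N.
So P = 1.763 / 5.195×10⁻⁶ = 339.4 kN, tensile.
For the invar segment, free thermal change = 1.6×10⁻⁶×97×210 = 0.03259 mm and elastic change from P = 339400×210/(1300×140×10³) = 0.3916 mm; these oppose, so the net change is 0.359 mm (segment lengthens).

|ΔL| ≈ 0.359 mm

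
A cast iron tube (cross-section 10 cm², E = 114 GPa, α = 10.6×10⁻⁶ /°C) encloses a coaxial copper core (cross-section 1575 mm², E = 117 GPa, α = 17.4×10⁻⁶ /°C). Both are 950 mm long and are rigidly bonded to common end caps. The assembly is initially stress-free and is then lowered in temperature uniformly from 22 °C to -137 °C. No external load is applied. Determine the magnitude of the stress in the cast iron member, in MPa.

σ ≈ 76.1 MPa (compressive)

Both members must finish at the same length. With the larger α, the copper tends to over-contract; the plates restrain it, putting the copper in tension and the cast iron in compression. With no external load the two internal forces are equal and opposite, magnitude P.
Setting the final lengths equal and cancelling L: (α₁ − α₂)ΔT = P/(A₁E₁) + P/(A₂E₂).
|α₁ − α₂|·ΔT = 6.8×10⁻⁶ × 159 = 0.001081.
1/(A₁E₁) + 1/(A₂E₂) = 1/(1000×114×10³) + 1/(1575×117×10³) = 1.42×10⁻⁸ N⁻¹.
So P = 0.001081 / 1.42×10⁻⁸ = 76.15 kN.
σ_{cast iron} = P/A₁ = 76150/1000 = 76.15 MPa, compressive.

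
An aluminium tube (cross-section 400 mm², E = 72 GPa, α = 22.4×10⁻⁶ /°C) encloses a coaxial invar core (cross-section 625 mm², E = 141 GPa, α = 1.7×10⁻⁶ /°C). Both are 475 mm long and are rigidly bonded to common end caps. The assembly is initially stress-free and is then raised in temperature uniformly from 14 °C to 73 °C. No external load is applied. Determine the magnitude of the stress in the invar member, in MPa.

Equilibrium of a rigid end plate with no external load gives equal and opposite internal forces ±P in the two members. Since α_{aluminium} > α_{invar}, heating drives the aluminium into compression and the invar into tension.
Setting the final lengths equal and cancelling L: (α₁ − α₂)ΔT = P/(A₁E₁) + P/(A₂E₂).
|α₁ − α₂|·ΔT = 20.7×10⁻⁶ × 59 = 0.001221.
1/(A₁E₁) + 1/(A₂E₂) = 1/(400×72×10³) + 1/(625×141×10³) = 4.607×10⁻⁸ N⁻¹.
P = 0.001221 / 4.607×10⁻⁸ = 26510 N = 26.51 kN.
σ_{invar} = P/A₂ = 26510/625 = 42.42 MPa, tensile.

σ ≈ 42.4 MPa (tensile)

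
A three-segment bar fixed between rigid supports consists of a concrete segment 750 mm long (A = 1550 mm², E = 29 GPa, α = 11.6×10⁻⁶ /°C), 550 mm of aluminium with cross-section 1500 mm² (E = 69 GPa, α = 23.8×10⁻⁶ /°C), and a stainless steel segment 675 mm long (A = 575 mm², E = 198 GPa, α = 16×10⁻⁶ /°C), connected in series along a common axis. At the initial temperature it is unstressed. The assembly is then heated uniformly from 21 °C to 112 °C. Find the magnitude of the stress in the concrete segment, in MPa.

If the supports were absent, the total length change would be Σ αᵢΔT Lᵢ = 11.6×10⁻⁶×91×750 + 23.8×10⁻⁶×91×550 + 16×10⁻⁶×91×675 = 2.966 mm.
Since the ends are fixed, an axial force P builds up, equal in every segment, with P · Σ Lᵢ/(AᵢEᵢ) = δ_free.
Σ Lᵢ/(AᵢEᵢ) = 750/(1550×29×10³) + 550/(1500×69×10³) + 675/(575×198×10³) = 2.793×10⁻⁵ mm/N.
So P = 2.966 / 2.793×10⁻⁵ = 106.2 kN, compressive.
σ_{concrete} = P / A = 106200 / 1550 = 68.51 MPa.

σ ≈ 68.5 MPa (compressive)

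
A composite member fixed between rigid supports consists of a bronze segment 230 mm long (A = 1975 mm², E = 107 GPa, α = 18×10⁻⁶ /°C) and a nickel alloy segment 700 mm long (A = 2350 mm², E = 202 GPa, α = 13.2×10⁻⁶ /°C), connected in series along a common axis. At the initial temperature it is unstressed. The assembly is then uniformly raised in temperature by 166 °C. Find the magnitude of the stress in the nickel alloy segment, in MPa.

If the supports were absent, the total length change would be Σ αᵢΔT Lᵢ = 18×10⁻⁶×166×230 + 13.2×10⁻⁶×166×700 = 2.221 mm.
Since the ends are fixed, an axial force P builds up, equal in every segment, with P · Σ Lᵢ/(AᵢEᵢ) = δ_free.
Σ Lᵢ/(AᵢEᵢ) = 230/(1975×107×10³) + 700/(2350×202×10³) = 2.563×10⁻⁶ mm/N.
P = 2.221 / 2.563×10⁻⁶ = 866600 N = 866.6 kN, compressive.
σ_{nickel alloy} = P / A = 866600 / 2350 = 368.8 MPa.

σ ≈ 369 MPa (compressive)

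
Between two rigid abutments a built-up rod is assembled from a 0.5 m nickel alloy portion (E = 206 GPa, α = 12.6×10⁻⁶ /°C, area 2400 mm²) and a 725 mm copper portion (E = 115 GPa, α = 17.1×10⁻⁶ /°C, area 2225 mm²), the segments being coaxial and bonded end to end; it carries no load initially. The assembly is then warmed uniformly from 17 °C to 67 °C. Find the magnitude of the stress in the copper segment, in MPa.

σ ≈ 109 MPa (compressive)

Free thermal expansion of the whole bar: Σ αᵢΔT Lᵢ = 12.6×10⁻⁶×50×500 + 17.1×10⁻⁶×50×725 = 0.9349 mm.
Since the ends are fixed, an axial force P builds up, equal in every segment, with P · Σ Lᵢ/(AᵢEᵢ) = δ_free.
The series flexibility is Σ Lᵢ/(AᵢEᵢ) = 500/(2400×206×10³) + 725/(2225×115×10³) = 3.845×10⁻⁶ mm/N.
So P = 0.9349 / 3.845×10⁻⁶ = 243.2 kN, compressive.
σ_{copper} = P / A = 243200 / 2225 = 109.3 MPa.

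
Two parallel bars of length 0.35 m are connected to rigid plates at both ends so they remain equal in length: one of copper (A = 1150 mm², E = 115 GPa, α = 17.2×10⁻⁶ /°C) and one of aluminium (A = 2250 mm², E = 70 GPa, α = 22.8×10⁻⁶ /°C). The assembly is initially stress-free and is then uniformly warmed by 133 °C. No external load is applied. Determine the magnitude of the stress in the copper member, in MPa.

σ ≈ 46.6 MPa (tensile)

Equilibrium of a rigid end plate with no external load gives equal and opposite internal forces ±P in the two members. Since α_{aluminium} > α_{copper}, heating drives the aluminium into compression and the copper into tension.
Compatibility of the two members (thermal + elastic change equal): (α₁ − α₂)ΔT = P·[1/(A₁E₁) + 1/(A₂E₂)].
|α₁ − α₂|·ΔT = 5.6×10⁻⁶ × 133 = 0.0007448.
1/(A₁E₁) + 1/(A₂E₂) = 1/(1150×115×10³) + 1/(2250×70×10³) = 1.391×10⁻⁸ N⁻¹.
P = 0.0007448 / 1.391×10⁻⁸ = 53540 N = 53.54 kN.
σ_{copper} = P/A₁ = 53540/1150 = 46.56 MPa, tensile.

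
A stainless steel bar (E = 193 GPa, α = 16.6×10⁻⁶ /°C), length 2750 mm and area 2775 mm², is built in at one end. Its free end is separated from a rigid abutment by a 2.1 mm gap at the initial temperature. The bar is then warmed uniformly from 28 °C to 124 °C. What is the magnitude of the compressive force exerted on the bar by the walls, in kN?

Unrestrained expansion: δ_free = αΔT L = 16.6×10⁻⁶ × 96 × 2750 = 4.382 mm.
This exceeds the 2.1 mm gap, so the wall pushes back. The portion of expansion that must be recovered elastically is δ_free − gap = 4.382 − 2.1 = 2.282 mm.
That suppressed elongation corresponds to σ = E·Δ/L = 193×10³ × 2.282/2750 = 160.2 MPa.
Force on the wall = σA = 160.2 × 2775 mm² = 444.5 kN.

P ≈ 445 kN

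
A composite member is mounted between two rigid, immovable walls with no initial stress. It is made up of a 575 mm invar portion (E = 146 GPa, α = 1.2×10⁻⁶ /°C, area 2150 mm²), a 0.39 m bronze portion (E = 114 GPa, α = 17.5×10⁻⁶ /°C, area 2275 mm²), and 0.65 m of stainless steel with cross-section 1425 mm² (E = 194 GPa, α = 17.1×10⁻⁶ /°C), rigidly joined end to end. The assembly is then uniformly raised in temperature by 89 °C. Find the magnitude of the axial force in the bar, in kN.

P ≈ 292 kN (compressive)

With the walls removed the bar would change length by δ_free = Σ αᵢΔT Lᵢ = 1.2×10⁻⁶×89×575 + 17.5×10⁻⁶×89×390 + 17.1×10⁻⁶×89×650 = 1.658 mm.
The rigid supports impose zero overall length change; the single axial force P common to all segments must satisfy P Σ Lᵢ/(AᵢEᵢ) = δ_free.
The series flexibility is Σ Lᵢ/(AᵢEᵢ) = 575/(2150×146×10³) + 390/(2275×114×10³) + 650/(1425×194×10³) = 5.687×10⁻⁶ mm/N.
Hence P = δ_free / Σ(L/AE) = 1.658/5.687×10⁻⁶ = 291.6 kN (compressive).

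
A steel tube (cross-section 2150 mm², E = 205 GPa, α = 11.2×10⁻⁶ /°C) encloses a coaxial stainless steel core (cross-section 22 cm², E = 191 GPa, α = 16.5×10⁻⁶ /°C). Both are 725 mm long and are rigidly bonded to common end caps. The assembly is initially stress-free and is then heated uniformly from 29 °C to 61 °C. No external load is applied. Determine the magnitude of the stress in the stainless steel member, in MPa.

Both members must finish at the same length. With the larger α, the stainless steel tends to over-expand; the plates restrain it, putting the stainless steel in compression and the steel in tension. With no external load the two internal forces are equal and opposite, magnitude P.
Compatibility of the two members (thermal + elastic change equal): (α₁ − α₂)ΔT = P·[1/(A₁E₁) + 1/(A₂E₂)].
|α₁ − α₂|·ΔT = 5.3×10⁻⁶ × 32 = 0.0001696.
1/(A₁E₁) + 1/(A₂E₂) = 1/(2150×205×10³) + 1/(2200×191×10³) = 4.649×10⁻⁹ N⁻¹.
So P = 0.0001696 / 4.649×10⁻⁹ = 36.48 kN.
σ_{stainless steel} = P/A₂ = 36480/2200 = 16.58 MPa, compressive.

σ ≈ 16.6 MPa (compressive)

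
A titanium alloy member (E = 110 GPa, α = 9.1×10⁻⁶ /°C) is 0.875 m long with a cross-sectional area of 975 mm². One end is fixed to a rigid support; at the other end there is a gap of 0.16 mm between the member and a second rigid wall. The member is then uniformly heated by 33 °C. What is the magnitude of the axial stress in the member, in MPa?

σ ≈ 12.9 MPa (compressive)

If the wall were absent the member would grow by αΔT L = 9.1×10⁻⁶ × 33 × 875 = 0.2628 mm.
The gap closes (δ_free > 0.16 mm) and the wall then resists a further 0.2628 − 0.16 = 0.1028 mm of expansion.
Compatibility: PL/(AE) = 0.1028 mm, so σ = P/A = E × (0.1028/875) = 12.92 MPa.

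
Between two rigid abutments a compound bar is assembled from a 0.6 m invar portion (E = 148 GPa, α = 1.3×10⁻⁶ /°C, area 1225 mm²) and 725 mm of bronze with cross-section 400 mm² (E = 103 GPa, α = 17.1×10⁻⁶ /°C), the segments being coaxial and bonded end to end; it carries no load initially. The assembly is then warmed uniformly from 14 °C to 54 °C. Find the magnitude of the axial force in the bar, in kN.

If the supports were absent, the total length change would be Σ αᵢΔT Lᵢ = 1.3×10⁻⁶×40×600 + 17.1×10⁻⁶×40×725 = 0.5271 mm.
The rigid supports impose zero overall length change; the single axial force P common to all segments must satisfy P Σ Lᵢ/(AᵢEᵢ) = δ_free.
The series flexibility is Σ Lᵢ/(AᵢEᵢ) = 600/(1225×148×10³) + 725/(400×103×10³) = 2.091×10⁻⁵ mm/N.
P = 0.5271 / 2.091×10⁻⁵ = 25210 N = 25.21 kN, compressive.

P ≈ 25.2 kN (compressive)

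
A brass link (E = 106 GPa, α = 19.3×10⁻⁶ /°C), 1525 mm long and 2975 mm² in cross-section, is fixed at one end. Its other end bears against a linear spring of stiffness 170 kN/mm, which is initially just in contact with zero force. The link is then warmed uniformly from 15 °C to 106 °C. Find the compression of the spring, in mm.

If the spring were absent the link would lengthen by αΔT L = 19.3×10⁻⁶ × 91 × 1525 = 2.678 mm.
With a force P in the spring, the elastic change of the link is PL/(AE) and that of the spring is P/k; compatibility requires their sum to equal δ_free.
P [ L/(AE) + 1/k ] = δ_free → P [ 1525/(2975×106×10³) + 1/(170×10³) ] = 2.678.
P = 2.678 / 1.072×10⁻⁵ = 249900 N.
Spring compression = P/k = 249900/(170×10³) = 1.47 mm.

δ ≈ 1.47 mm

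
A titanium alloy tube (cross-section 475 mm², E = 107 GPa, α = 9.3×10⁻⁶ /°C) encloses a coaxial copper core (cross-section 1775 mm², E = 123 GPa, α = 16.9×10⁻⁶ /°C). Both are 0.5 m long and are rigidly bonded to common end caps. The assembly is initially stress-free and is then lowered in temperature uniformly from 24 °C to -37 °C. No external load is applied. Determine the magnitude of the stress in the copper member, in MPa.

Both members must finish at the same length. With the larger α, the copper tends to over-contract; the plates restrain it, putting the copper in tension and the titanium alloy in compression. With no external load the two internal forces are equal and opposite, magnitude P.
Compatibility of the two members (thermal + elastic change equal): (α₁ − α₂)ΔT = P·[1/(A₁E₁) + 1/(A₂E₂)].
|α₁ − α₂|·ΔT = 7.6×10⁻⁶ × 61 = 0.0004636.
1/(A₁E₁) + 1/(A₂E₂) = 1/(475×107×10³) + 1/(1775×123×10³) = 2.426×10⁻⁸ N⁻¹.
P = 0.0004636 / 2.426×10⁻⁸ = 19110 N = 19.11 kN.
σ_{copper} = P/A₂ = 19110/1775 = 10.77 MPa, tensile.

σ ≈ 10.8 MPa (tensile)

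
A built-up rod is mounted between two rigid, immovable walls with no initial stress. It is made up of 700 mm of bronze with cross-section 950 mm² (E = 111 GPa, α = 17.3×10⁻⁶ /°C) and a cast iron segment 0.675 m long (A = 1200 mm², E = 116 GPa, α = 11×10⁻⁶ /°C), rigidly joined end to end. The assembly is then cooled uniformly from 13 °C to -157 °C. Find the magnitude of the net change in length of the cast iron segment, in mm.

|ΔL| ≈ 0.14 mm

With the walls removed the bar would change length by δ_free = Σ αᵢΔT Lᵢ = 17.3×10⁻⁶×170×700 + 11×10⁻⁶×170×675 = 3.321 mm.
Since the ends are fixed, an axial force P builds up, equal in every segment, with P · Σ Lᵢ/(AᵢEᵢ) = δ_free.
The series flexibility is Σ Lᵢ/(AᵢEᵢ) = 700/(950×111×10³) + 675/(1200×116×10³) = 1.149×10⁻⁵ mm/N.
So P = 3.321 / 1.149×10⁻⁵ = 289.1 kN, tensile.
For the cast iron segment, free thermal change = 11×10⁻⁶×170×675 = 1.262 mm and elastic change from P = 289100×675/(1200×116×10³) = 1.402 mm; these oppose, so the net change is 0.14 mm (segment lengthens).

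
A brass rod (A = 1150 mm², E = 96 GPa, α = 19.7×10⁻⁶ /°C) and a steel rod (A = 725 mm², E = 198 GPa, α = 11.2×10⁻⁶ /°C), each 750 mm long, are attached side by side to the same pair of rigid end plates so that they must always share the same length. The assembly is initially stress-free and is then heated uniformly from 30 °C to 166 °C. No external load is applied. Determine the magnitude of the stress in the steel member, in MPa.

σ ≈ 99.5 MPa (tensile)

The brass has the larger α, so on heating it would change length more than the steel if both were free. The rigid plates force a common final length, so the brass is put into compression and the steel into tension, with equal and opposite forces P (no external load).
Compatibility of the two members (thermal + elastic change equal): (α₁ − α₂)ΔT = P·[1/(A₁E₁) + 1/(A₂E₂)].
|α₁ − α₂|·ΔT = 8.5×10⁻⁶ × 136 = 0.001156.
1/(A₁E₁) + 1/(A₂E₂) = 1/(1150×96×10³) + 1/(725×198×10³) = 1.602×10⁻⁸ N⁻¹.
P = 0.001156 / 1.602×10⁻⁸ = 72140 N = 72.14 kN.
σ_{steel} = P/A₂ = 72140/725 = 99.5 MPa, tensile.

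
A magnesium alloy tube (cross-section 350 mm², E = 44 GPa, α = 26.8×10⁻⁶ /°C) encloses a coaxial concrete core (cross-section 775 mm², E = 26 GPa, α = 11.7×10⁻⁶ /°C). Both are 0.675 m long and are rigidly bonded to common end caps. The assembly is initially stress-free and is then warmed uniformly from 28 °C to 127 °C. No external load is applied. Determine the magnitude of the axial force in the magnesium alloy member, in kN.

Both members must finish at the same length. With the larger α, the magnesium alloy tends to over-expand; the plates restrain it, putting the magnesium alloy in compression and the concrete in tension. With no external load the two internal forces are equal and opposite, magnitude P.
Equating the net (thermal + elastic) strains gives |α₁ − α₂|·ΔT = P·[1/(A₁E₁) + 1/(A₂E₂)].
|α₁ − α₂|·ΔT = 15.1×10⁻⁶ × 99 = 0.001495.
1/(A₁E₁) + 1/(A₂E₂) = 1/(350×44×10³) + 1/(775×26×10³) = 1.146×10⁻⁷ N⁻¹.
P = 0.001495 / 1.146×10⁻⁷ = 13050 N = 13.05 kN.

P ≈ 13 kN (compressive in the magnesium alloy)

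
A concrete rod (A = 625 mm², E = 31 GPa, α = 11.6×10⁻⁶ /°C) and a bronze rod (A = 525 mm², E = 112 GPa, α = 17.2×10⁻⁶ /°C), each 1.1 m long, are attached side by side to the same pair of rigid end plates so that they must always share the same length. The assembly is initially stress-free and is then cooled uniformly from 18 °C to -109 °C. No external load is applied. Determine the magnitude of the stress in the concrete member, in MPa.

Equilibrium of a rigid end plate with no external load gives equal and opposite internal forces ±P in the two members. Since α_{bronze} > α_{concrete}, cooling drives the bronze into tension and the concrete into compression.
Equating the net (thermal + elastic) strains gives |α₁ − α₂|·ΔT = P·[1/(A₁E₁) + 1/(A₂E₂)].
|α₁ − α₂|·ΔT = 5.6×10⁻⁶ × 127 = 0.0007112.
1/(A₁E₁) + 1/(A₂E₂) = 1/(625×31×10³) + 1/(525×112×10³) = 6.862×10⁻⁸ N⁻¹.
P = 0.0007112 / 6.862×10⁻⁸ = 10360 N = 10.36 kN.
σ_{concrete} = P/A₁ = 10360/625 = 16.58 MPa, compressive.

σ ≈ 16.6 MPa (compressive)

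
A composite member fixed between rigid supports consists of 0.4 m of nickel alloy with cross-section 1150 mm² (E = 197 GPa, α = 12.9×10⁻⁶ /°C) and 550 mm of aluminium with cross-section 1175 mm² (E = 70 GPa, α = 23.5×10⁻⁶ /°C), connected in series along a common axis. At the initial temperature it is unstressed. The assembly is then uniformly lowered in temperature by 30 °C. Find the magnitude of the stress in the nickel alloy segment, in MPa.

If the supports were absent, the total length change would be Σ αᵢΔT Lᵢ = 12.9×10⁻⁶×30×400 + 23.5×10⁻⁶×30×550 = 0.5425 mm.
The walls prevent any net length change, so an axial force P (same in every segment) develops. Compatibility: P · Σ Lᵢ/(AᵢEᵢ) = δ_free.
Σ Lᵢ/(AᵢEᵢ) = 400/(1150×197×10³) + 550/(1175×70×10³) = 8.453×10⁻⁶ mm/N.
P = 0.5425 / 8.453×10⁻⁶ = 64190 N = 64.19 kN, tensile.
σ_{nickel alloy} = P / A = 64190 / 1150 = 55.82 MPa.

σ ≈ 55.8 MPa (tensile)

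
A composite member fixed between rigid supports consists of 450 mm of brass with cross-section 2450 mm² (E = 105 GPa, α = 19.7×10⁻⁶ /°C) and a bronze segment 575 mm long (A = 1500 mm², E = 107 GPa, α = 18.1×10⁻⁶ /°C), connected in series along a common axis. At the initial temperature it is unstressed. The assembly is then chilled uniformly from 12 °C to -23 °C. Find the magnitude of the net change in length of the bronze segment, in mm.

If the supports were absent, the total length change would be Σ αᵢΔT Lᵢ = 19.7×10⁻⁶×35×450 + 18.1×10⁻⁶×35×575 = 0.6745 mm.
The rigid supports impose zero overall length change; the single axial force P common to all segments must satisfy P Σ Lᵢ/(AᵢEᵢ) = δ_free.
The series flexibility is Σ Lᵢ/(AᵢEᵢ) = 450/(2450×105×10³) + 575/(1500×107×10³) = 5.332×10⁻⁶ mm/N.
So P = 0.6745 / 5.332×10⁻⁶ = 126.5 kN, tensile.
For the bronze segment, free thermal change = 18.1×10⁻⁶×35×575 = 0.3643 mm and elastic change from P = 126500×575/(1500×107×10³) = 0.4532 mm; these oppose, so the net change is 0.089 mm (segment lengthens).

|ΔL| ≈ 0.089 mm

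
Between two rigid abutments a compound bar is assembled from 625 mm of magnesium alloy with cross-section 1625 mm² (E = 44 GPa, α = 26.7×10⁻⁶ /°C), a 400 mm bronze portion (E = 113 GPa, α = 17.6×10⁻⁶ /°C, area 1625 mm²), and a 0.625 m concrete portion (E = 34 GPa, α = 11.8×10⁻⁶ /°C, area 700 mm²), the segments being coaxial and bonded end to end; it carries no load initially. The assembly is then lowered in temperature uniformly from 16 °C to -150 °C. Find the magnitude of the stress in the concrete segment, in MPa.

σ ≈ 198 MPa (tensile)

Free thermal contraction of the whole bar: Σ αᵢΔT Lᵢ = 26.7×10⁻⁶×166×625 + 17.6×10⁻⁶×166×400 + 11.8×10⁻⁶×166×625 = 5.163 mm.
The rigid supports impose zero overall length change; the single axial force P common to all segments must satisfy P Σ Lᵢ/(AᵢEᵢ) = δ_free.
Σ Lᵢ/(AᵢEᵢ) = 625/(1625×44×10³) + 400/(1625×113×10³) + 625/(700×34×10³) = 3.718×10⁻⁵ mm/N.
So P = 5.163 / 3.718×10⁻⁵ = 138.9 kN, tensile.
σ_{concrete} = P / A = 138900 / 700 = 198.4 MPa.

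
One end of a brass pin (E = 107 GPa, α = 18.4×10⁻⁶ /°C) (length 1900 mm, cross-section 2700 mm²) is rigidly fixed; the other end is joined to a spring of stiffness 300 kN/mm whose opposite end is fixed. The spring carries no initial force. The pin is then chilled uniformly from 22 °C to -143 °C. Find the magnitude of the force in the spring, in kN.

If the spring were absent the pin would shorten by αΔT L = 18.4×10⁻⁶ × 165 × 1900 = 5.768 mm.
With a force P in the spring, the elastic change of the pin is PL/(AE) and that of the spring is P/k; compatibility requires their sum to equal δ_free.
So P = δ_free / [L/(AE) + 1/k] = 5.768 / [ 1900/(2700×107×10³) + 1/(300×10³) ].
P = 5.768 / 9.91×10⁻⁶ = 582100 N.

P ≈ 582 kN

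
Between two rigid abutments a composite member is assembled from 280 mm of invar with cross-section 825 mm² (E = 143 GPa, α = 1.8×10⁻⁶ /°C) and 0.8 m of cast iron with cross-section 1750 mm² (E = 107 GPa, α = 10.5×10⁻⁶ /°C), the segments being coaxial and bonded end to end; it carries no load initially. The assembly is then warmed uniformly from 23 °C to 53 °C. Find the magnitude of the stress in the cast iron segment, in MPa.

σ ≈ 23 MPa (compressive)

Free thermal expansion of the whole bar: Σ αᵢΔT Lᵢ = 1.8×10⁻⁶×30×280 + 10.5×10⁻⁶×30×800 = 0.2671 mm.
The walls prevent any net length change, so an axial force P (same in every segment) develops. Compatibility: P · Σ Lᵢ/(AᵢEᵢ) = δ_free.
The series flexibility is Σ Lᵢ/(AᵢEᵢ) = 280/(825×143×10³) + 800/(1750×107×10³) = 6.646×10⁻⁶ mm/N.
P = 0.2671 / 6.646×10⁻⁶ = 40190 N = 40.19 kN, compressive.
σ_{cast iron} = P / A = 40190 / 1750 = 22.97 MPa.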